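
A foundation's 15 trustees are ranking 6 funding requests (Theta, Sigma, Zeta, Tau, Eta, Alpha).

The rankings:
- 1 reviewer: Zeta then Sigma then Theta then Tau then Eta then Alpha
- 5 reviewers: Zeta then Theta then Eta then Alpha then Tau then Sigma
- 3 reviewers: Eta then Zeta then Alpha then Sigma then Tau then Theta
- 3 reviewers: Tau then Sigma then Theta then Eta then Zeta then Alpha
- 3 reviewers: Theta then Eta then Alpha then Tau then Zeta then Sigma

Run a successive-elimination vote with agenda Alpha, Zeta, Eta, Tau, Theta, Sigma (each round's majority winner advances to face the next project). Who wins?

Theta

Round 1: Alpha vs Zeta — 3–12, Zeta advances.
Round 2: Zeta vs Eta — 6–9, Eta advances.
Round 3: Eta vs Tau — 11–4, Eta advances.
Round 4: Eta vs Theta — 3–12, Theta advances.
Round 5: Theta vs Sigma — 8–7, Theta advances.
The agenda winner is Theta.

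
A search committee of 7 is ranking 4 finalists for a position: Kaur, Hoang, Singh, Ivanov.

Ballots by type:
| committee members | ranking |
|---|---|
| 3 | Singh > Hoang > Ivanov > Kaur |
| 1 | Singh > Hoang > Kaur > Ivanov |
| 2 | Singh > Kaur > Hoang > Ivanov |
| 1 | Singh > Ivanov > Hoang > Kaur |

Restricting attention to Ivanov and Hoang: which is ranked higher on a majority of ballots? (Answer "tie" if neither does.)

Hoang

Ballots ranking Ivanov above Hoang: 1.
Ballots ranking Hoang above Ivanov: 7 − 1 = 6.
Hoang wins the head-to-head 6–1.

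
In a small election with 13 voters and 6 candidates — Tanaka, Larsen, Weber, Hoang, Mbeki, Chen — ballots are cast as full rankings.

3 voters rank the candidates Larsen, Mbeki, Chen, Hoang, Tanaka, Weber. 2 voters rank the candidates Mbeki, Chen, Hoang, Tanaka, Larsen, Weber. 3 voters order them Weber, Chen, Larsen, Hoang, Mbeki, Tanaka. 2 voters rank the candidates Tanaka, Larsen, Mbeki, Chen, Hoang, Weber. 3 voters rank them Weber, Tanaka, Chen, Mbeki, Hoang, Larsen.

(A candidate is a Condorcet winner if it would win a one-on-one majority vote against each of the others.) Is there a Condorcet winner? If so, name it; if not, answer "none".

Head-to-head results (13 voters):
Tanaka–Larsen: Tanaka 7–6.
Tanaka vs Weber: Tanaka wins 7–6.
Tanaka vs Hoang: Hoang wins 8–5.
Tanaka vs Mbeki: Mbeki, 8–5.
Tanaka vs Chen: Chen, 8–5.
Larsen vs Weber: Larsen, 7–6.
Larsen vs Hoang: Larsen, 8–5.
Larsen vs Mbeki: Larsen, 8–5.
Larsen–Chen: Chen 8–5.
Weber–Hoang: Hoang 7–6.
Weber–Mbeki: Mbeki 7–6.
Weber vs Chen: Chen, 7–6.
Hoang–Mbeki: Mbeki 10–3.
Hoang vs Chen: Chen wins 13–0.
Mbeki vs Chen: Mbeki, 7–6.
Each candidate drops at least one matchup (Tanaka loses to Hoang; Larsen loses to Tanaka; Weber loses to Tanaka; Hoang loses to Larsen; Mbeki loses to Larsen; Chen loses to Mbeki); the cycle Tanaka → Larsen → Hoang → Tanaka rules out a Condorcet winner.

none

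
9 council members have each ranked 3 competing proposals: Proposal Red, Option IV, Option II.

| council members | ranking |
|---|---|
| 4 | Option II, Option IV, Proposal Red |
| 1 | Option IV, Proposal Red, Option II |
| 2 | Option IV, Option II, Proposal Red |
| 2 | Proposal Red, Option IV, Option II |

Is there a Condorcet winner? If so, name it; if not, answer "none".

Check each pair by majority over 9 ballots:
Proposal Red vs Option IV: Option IV, 7–2.
Proposal Red vs Option II: Option II wins 6–3.
Option IV vs Option II: Option IV is ranked higher on 1+2+2 = 5 ballots, Option II on 4. Option IV wins 5–4.
Option IV defeats every rival head-to-head and is the Condorcet winner.

Option IV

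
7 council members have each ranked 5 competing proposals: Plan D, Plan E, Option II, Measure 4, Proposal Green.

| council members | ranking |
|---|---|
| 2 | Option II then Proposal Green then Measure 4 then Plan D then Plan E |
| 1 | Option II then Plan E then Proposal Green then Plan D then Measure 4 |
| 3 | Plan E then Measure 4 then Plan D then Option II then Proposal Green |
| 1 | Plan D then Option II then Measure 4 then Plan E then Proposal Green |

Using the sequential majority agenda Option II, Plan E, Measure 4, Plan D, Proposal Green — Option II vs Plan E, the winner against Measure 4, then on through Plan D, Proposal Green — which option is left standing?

Plan D

Round 1: Option II vs Plan E — 4–3, Option II advances.
Round 2: Option II vs Measure 4 — 4–3, Option II advances.
Round 3: Option II vs Plan D — 3–4, Plan D advances.
Round 4: Plan D vs Proposal Green — 4–3, Plan D advances.
The agenda winner is Plan D.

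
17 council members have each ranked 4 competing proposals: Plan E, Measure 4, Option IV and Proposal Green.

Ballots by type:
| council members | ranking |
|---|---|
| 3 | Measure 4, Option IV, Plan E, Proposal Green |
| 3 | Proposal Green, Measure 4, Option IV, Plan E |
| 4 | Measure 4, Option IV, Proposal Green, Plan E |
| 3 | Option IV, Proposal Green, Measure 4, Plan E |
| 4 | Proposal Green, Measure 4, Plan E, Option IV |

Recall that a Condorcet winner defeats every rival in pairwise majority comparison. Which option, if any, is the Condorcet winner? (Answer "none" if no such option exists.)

Pairwise majorities:
Plan E vs Measure 4: Measure 4 wins 17–0.
Plan E vs Option IV: Option IV wins 13–4.
Plan E vs Proposal Green: Proposal Green wins 14–3.
Measure 4 vs Option IV: Measure 4 wins 14–3.
Measure 4–Proposal Green: Proposal Green 10–7.
Option IV vs Proposal Green: Option IV wins 10–7.
Every option loses at least once (Plan E loses to Measure 4; Measure 4 loses to Proposal Green; Option IV loses to Measure 4; Proposal Green loses to Option IV). The majority relation contains the cycle Measure 4 > Option IV > Proposal Green > Measure 4, so there is no Condorcet winner.

none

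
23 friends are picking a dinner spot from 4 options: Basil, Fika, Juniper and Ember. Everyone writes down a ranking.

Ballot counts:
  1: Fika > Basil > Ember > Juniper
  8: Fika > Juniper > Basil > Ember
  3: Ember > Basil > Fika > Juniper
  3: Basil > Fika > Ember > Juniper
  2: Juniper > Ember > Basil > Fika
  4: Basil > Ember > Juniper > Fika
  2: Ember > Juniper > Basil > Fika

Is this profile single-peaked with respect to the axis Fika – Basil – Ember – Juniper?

Axis positions: Fika=1, Basil=2, Ember=3, Juniper=4.
Ballot type 1 (peak Fika at position 1): ranking walks positions 1-2-3-4, expanding outward from the peak — single-peaked.
Ballot type 2: ranking walks positions 1-4-2-3; Juniper is ranked above Basil even though Basil lies between Juniper and the peak Fika on the axis — preferences dip and rise again. Not single-peaked.
Ballot type 3 (peak Ember at position 3): ranking walks positions 3-2-1-4, expanding outward from the peak — single-peaked.
Ballot type 4 (peak Basil at position 2): ranking walks positions 2-1-3-4, expanding outward from the peak — single-peaked.
Ballot type 5 (peak Juniper at position 4): ranking walks positions 4-3-2-1, expanding outward from the peak — single-peaked.
Ballot type 6 (peak Basil at position 2): ranking walks positions 2-3-4-1, expanding outward from the peak — single-peaked.
Ballot type 7 (peak Ember at position 3): ranking walks positions 3-4-2-1, expanding outward from the peak — single-peaked.
Ballot type 2 violates single-peakedness, so the profile is not single-peaked on this axis.

no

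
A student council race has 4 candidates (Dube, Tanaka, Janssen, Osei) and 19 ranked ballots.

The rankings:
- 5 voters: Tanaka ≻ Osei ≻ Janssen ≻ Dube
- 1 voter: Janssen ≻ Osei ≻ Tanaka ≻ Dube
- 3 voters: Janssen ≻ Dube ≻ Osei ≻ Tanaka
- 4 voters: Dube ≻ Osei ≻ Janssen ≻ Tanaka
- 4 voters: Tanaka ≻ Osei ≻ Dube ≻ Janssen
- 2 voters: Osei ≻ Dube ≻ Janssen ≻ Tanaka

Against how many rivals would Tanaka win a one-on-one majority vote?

Tanaka against each rival (19 voters):
Tanaka vs Dube: Tanaka wins 10–9.
Tanaka vs Janssen: 9 to 10, Janssen.
Tanaka–Osei: Osei 10–9.
Tanaka beats Dube; loses to Janssen, Osei — 1 pairwise win.

1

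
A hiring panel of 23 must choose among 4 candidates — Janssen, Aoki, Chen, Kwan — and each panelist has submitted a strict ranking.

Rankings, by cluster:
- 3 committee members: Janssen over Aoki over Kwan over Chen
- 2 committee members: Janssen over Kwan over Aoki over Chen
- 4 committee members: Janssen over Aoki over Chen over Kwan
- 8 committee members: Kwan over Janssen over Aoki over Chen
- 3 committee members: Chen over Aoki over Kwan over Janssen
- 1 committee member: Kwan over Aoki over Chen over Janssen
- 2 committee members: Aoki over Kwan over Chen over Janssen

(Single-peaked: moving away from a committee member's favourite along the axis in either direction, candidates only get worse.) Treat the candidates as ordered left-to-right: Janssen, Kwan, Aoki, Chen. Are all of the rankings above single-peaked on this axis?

Axis positions: Janssen=1, Kwan=2, Aoki=3, Chen=4.
Cluster 1: ranking walks positions 1-3-2-4; Aoki is ranked above Kwan even though Kwan lies between Aoki and the peak Janssen on the axis — preferences dip and rise again. Not single-peaked.
Cluster 2 (peak Janssen at position 1): ranking walks positions 1-2-3-4, expanding outward from the peak — single-peaked.
Cluster 3: ranking walks positions 1-3-4-2; Aoki is ranked above Kwan even though Kwan lies between Aoki and the peak Janssen on the axis — preferences dip and rise again. Not single-peaked.
Cluster 4 (peak Kwan at position 2): ranking walks positions 2-1-3-4, expanding outward from the peak — single-peaked.
Cluster 5 (peak Chen at position 4): ranking walks positions 4-3-2-1, expanding outward from the peak — single-peaked.
Cluster 6 (peak Kwan at position 2): ranking walks positions 2-3-4-1, expanding outward from the peak — single-peaked.
Cluster 7 (peak Aoki at position 3): ranking walks positions 3-2-4-1, expanding outward from the peak — single-peaked.
Cluster 1 violates single-peakedness, so the profile is not single-peaked on this axis.

no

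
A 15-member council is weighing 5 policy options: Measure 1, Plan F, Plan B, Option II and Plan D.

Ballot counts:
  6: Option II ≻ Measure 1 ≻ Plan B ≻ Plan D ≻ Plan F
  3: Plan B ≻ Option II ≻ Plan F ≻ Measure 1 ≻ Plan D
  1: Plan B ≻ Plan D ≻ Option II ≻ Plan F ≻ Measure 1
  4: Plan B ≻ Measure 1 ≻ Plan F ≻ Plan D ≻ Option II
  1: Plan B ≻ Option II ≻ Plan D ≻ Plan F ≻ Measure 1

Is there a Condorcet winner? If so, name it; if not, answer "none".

Plan B

Check each pair by majority over 15 ballots:
Measure 1 vs Plan F: Measure 1, 10–5.
Measure 1–Plan B: Plan B 9–6.
Measure 1 vs Option II: Option II, 11–4.
Measure 1 vs Plan D: Measure 1 preferred on 6+3+4 = 13 ballots; Measure 1 wins 13–2.
Plan F vs Plan B: Plan B wins 15–0.
Plan F vs Option II: Plan F is ranked higher on 4 ballots, Option II on 11. Option II wins 11–4.
Plan F vs Plan D: 3+4 = 7 for Plan F, 8 for Plan D — Plan D by 8–7.
Plan B–Option II: Plan B 9–6.
Plan B vs Plan D: 15 to 0, Plan B.
Option II vs Plan D: Option II preferred on 6+3+1 = 10 ballots; Option II wins 10–5.
Plan B beats each of Measure 1, Plan F, Option II, Plan D — Plan B is the Condorcet winner.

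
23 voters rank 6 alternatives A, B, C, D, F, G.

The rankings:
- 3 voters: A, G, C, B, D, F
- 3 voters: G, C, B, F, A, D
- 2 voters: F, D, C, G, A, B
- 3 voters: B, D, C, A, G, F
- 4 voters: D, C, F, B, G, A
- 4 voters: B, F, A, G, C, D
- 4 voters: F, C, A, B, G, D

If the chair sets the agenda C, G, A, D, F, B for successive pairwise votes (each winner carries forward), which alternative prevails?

Round 1: C vs G — 13–10, C advances.
Round 2: C vs A — 16–7, C advances.
Round 3: C vs D — 14–9, C advances.
Round 4: C vs F — 13–10, C advances.
Round 5: C vs B — 16–7, C advances.
C survives the agenda.

C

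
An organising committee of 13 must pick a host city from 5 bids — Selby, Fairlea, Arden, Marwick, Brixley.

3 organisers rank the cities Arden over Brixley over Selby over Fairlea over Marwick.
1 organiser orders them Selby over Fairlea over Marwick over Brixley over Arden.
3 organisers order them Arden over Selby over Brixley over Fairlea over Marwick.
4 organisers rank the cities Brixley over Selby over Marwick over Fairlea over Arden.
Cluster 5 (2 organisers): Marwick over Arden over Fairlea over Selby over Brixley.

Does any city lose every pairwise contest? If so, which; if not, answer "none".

Head-to-head results (13 organisers):
Selby vs Fairlea: Selby preferred on 3+1+3+4 = 11 ballots; Selby wins 11–2.
Selby vs Arden: Selby preferred on 1+4 = 5 ballots; Arden wins 8–5.
Selby–Marwick: Selby 11–2.
Selby vs Brixley: 6 to 7, Brixley.
Fairlea vs Arden: Arden, 8–5.
Fairlea vs Marwick: Fairlea is ranked higher on 3+1+3 = 7 ballots, Marwick on 6. Fairlea wins 7–6.
Fairlea vs Brixley: Brixley wins 10–3.
Arden vs Marwick: 3+3 = 6 for Arden, 7 for Marwick — Marwick by 7–6.
Arden vs Brixley: Arden wins 8–5.
Marwick vs Brixley: Marwick preferred on 1+2 = 3 ballots; Brixley wins 10–3.
No city is winless: Selby beats Fairlea; Fairlea beats Marwick; Arden beats Selby; Marwick beats Arden; Brixley beats Selby. There is no Condorcet loser.

none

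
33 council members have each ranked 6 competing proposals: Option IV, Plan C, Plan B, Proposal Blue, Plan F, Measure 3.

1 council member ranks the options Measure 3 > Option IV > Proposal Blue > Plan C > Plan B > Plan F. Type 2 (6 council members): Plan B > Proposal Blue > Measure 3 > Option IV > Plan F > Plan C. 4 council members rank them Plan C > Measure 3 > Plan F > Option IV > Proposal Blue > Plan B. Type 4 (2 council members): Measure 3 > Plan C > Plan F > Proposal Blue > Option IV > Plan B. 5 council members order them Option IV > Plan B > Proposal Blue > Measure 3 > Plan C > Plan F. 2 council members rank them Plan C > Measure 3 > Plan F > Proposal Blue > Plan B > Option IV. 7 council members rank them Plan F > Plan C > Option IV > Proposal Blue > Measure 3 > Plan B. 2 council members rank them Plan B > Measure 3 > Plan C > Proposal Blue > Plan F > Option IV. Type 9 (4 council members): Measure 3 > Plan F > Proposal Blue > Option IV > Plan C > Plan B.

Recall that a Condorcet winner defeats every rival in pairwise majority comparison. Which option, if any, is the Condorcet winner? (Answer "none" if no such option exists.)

none

Check each pair by majority over 33 ballots:
Option IV vs Plan C: Option IV is ranked higher on 1+6+5+4 = 16 ballots, Plan C on 17. Plan C wins 17–16.
Option IV vs Plan B: Option IV is ranked higher on 1+4+2+5+7+4 = 23 ballots, Plan B on 10. Option IV wins 23–10.
Option IV vs Proposal Blue: Option IV preferred on 1+4+5+7 = 17 ballots; Option IV wins 17–16.
Option IV vs Plan F: 1+6+5 = 12 for Option IV, 21 for Plan F — Plan F by 21–12.
Option IV vs Measure 3: 12 to 21, Measure 3.
Plan C vs Plan B: Plan C preferred on 1+4+2+2+7+4 = 20 ballots; Plan C wins 20–13.
Plan C vs Proposal Blue: Plan C is ranked higher on 4+2+2+7+2 = 17 ballots, Proposal Blue on 16. Plan C wins 17–16.
Plan C vs Plan F: Plan C preferred on 1+4+2+5+2+2 = 16 ballots; Plan F wins 17–16.
Plan C vs Measure 3: Plan C preferred on 4+2+7 = 13 ballots; Measure 3 wins 20–13.
Plan B vs Proposal Blue: Plan B preferred on 6+5+2 = 13 ballots; Proposal Blue wins 20–13.
Plan B vs Plan F: 14 to 19, Plan F.
Plan B vs Measure 3: 13 to 20, Measure 3.
Proposal Blue vs Plan F: Proposal Blue preferred on 1+6+5+2 = 14 ballots; Plan F wins 19–14.
Proposal Blue vs Measure 3: 6+5+7 = 18 for Proposal Blue, 15 for Measure 3 — Proposal Blue by 18–15.
Plan F vs Measure 3: 7 for Plan F, 26 for Measure 3 — Measure 3 by 26–7.
Every option loses at least once (Option IV loses to Plan C; Plan C loses to Plan F; Plan B loses to Option IV; Proposal Blue loses to Option IV; Plan F loses to Measure 3; Measure 3 loses to Proposal Blue). The majority relation contains the cycle Option IV → Proposal Blue → Measure 3 → Option IV, so there is no Condorcet winner.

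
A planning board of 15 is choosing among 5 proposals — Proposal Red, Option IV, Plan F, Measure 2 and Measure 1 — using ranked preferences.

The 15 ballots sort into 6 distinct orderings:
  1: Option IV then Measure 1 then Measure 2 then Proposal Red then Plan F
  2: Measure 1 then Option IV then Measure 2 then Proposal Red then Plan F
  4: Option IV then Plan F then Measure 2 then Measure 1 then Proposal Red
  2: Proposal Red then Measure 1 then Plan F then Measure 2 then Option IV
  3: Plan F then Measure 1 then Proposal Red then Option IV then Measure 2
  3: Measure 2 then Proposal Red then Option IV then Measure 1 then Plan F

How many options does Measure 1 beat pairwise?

3

Measure 1 against each rival (15 council members):
Measure 1 vs Proposal Red: 1+2+4+3 = 10 for Measure 1, 5 for Proposal Red — Measure 1 by 10–5.
Measure 1–Option IV: Option IV 8–7.
Measure 1 vs Plan F: Measure 1 is ranked higher on 1+2+2+3 = 8 ballots, Plan F on 7. Measure 1 wins 8–7.
Measure 1 vs Measure 2: Measure 1 wins 8–7.
Measure 1 beats Proposal Red, Plan F, Measure 2; loses to Option IV — 3 pairwise wins.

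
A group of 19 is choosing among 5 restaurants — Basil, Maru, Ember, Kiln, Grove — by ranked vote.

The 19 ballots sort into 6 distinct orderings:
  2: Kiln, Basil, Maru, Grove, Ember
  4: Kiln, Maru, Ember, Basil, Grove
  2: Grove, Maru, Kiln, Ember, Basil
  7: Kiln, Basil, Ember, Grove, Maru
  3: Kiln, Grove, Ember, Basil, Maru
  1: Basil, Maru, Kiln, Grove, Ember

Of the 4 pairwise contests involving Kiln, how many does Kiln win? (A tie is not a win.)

Kiln against each rival (19 friends):
Kiln–Basil: Kiln 18–1.
Kiln vs Maru: Kiln is ranked higher on 2+4+7+3 = 16 ballots, Maru on 3. Kiln wins 16–3.
Kiln vs Ember: Kiln wins 19–0.
Kiln vs Grove: Kiln preferred on 2+4+7+3+1 = 17 ballots; Kiln wins 17–2.
Kiln beats Basil, Maru, Ember, Grove — 4 pairwise wins.

4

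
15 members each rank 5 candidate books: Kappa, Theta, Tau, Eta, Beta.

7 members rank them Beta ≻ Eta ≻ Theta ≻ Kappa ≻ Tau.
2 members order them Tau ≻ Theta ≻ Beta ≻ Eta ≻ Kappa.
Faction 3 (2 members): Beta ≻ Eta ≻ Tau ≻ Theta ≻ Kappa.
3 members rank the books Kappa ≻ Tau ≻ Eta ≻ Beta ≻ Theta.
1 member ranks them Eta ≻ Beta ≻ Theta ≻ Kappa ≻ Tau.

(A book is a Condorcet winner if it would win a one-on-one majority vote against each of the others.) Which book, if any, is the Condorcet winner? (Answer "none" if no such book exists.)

Check each pair by majority over 15 ballots:
Kappa vs Theta: Kappa is ranked higher on 3 ballots, Theta on 12. Theta wins 12–3.
Kappa vs Tau: 7+3+1 = 11 for Kappa, 4 for Tau — Kappa by 11–4.
Kappa vs Eta: Kappa preferred on 3 ballots; Eta wins 12–3.
Kappa vs Beta: Kappa is ranked higher on 3 ballots, Beta on 12. Beta wins 12–3.
Theta vs Tau: Theta preferred on 7+1 = 8 ballots; Theta wins 8–7.
Theta vs Eta: 2 to 13, Eta.
Theta vs Beta: 2 for Theta, 13 for Beta — Beta by 13–2.
Tau vs Eta: Tau is ranked higher on 2+3 = 5 ballots, Eta on 10. Eta wins 10–5.
Tau vs Beta: 2+3 = 5 for Tau, 10 for Beta — Beta by 10–5.
Eta vs Beta: 3+1 = 4 for Eta, 11 for Beta — Beta by 11–4.
Beta wins every pairwise contest, so Beta is the Condorcet winner.

Beta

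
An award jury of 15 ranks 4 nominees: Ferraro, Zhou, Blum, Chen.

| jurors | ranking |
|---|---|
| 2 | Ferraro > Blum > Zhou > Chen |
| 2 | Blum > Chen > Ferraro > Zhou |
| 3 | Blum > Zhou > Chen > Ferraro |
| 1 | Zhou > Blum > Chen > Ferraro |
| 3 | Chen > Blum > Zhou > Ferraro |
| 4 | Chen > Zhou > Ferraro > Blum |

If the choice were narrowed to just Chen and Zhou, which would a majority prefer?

Ballots ranking Chen above Zhou: 2 + 3 + 4 = 9.
Ballots ranking Zhou above Chen: 15 − 9 = 6.
Chen wins the head-to-head 9–6.

Chen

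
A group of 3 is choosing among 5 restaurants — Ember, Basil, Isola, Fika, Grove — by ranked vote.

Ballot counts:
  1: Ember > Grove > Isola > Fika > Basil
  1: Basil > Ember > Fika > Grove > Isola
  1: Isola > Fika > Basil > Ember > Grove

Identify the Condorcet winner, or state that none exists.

Pairwise majorities:
Ember–Basil: Basil 2–1.
Ember vs Isola: Ember wins 2–1.
Ember–Fika: Ember 2–1.
Ember vs Grove: Ember, 3–0.
Basil vs Isola: Isola wins 2–1.
Basil vs Fika: Fika, 2–1.
Basil–Grove: Basil 2–1.
Isola vs Fika: Isola wins 2–1.
Isola–Grove: Grove 2–1.
Fika vs Grove: Fika wins 2–1.
No restaurant is unbeaten: Ember loses to Basil; Basil loses to Isola; Isola loses to Ember; Fika loses to Ember; Grove loses to Ember. In particular Ember → Isola → Basil → Ember is a majority cycle — no Condorcet winner exists.

none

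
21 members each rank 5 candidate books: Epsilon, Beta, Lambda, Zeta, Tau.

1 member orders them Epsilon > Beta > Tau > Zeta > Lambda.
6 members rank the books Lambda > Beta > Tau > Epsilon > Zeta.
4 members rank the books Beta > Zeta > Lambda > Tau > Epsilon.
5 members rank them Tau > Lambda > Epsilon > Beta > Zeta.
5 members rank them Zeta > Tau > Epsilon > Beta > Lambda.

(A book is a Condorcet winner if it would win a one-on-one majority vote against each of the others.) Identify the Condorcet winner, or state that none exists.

Head-to-head results (21 members):
Epsilon vs Beta: Epsilon is ranked higher on 1+5+5 = 11 ballots, Beta on 10. Epsilon wins 11–10.
Epsilon vs Lambda: 1+5 = 6 for Epsilon, 15 for Lambda — Lambda by 15–6.
Epsilon vs Zeta: 12 to 9, Epsilon.
Epsilon–Tau: Tau 20–1.
Beta–Lambda: Lambda 11–10.
Beta vs Zeta: Beta wins 16–5.
Beta vs Tau: Beta preferred on 1+6+4 = 11 ballots; Beta wins 11–10.
Lambda vs Zeta: Lambda wins 11–10.
Lambda vs Tau: Tau, 11–10.
Zeta vs Tau: Zeta is ranked higher on 4+5 = 9 ballots, Tau on 12. Tau wins 12–9.
Every book loses at least once (Epsilon loses to Lambda; Beta loses to Epsilon; Lambda loses to Tau; Zeta loses to Epsilon; Tau loses to Beta). The majority relation contains the cycle Epsilon beats Beta beats Tau beats Epsilon, so there is no Condorcet winner.

none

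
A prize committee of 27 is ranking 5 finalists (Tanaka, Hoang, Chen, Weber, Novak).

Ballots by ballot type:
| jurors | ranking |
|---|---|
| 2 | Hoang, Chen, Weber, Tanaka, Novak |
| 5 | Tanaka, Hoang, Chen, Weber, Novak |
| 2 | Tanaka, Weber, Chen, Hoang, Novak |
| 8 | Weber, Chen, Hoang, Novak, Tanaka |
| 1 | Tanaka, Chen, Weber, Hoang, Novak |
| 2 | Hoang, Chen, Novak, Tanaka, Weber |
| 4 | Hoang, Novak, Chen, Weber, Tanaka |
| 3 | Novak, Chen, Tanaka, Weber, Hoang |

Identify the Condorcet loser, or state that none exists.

Tanaka

Pairwise majorities:
Tanaka vs Hoang: Tanaka is ranked higher on 5+2+1+3 = 11 ballots, Hoang on 16. Hoang wins 16–11.
Tanaka vs Chen: 5+2+1 = 8 for Tanaka, 19 for Chen — Chen by 19–8.
Tanaka–Weber: Weber 14–13.
Tanaka vs Novak: Tanaka preferred on 2+5+2+1 = 10 ballots; Novak wins 17–10.
Hoang vs Chen: Chen, 14–13.
Hoang vs Weber: Hoang is ranked higher on 2+5+2+4 = 13 ballots, Weber on 14. Weber wins 14–13.
Hoang vs Novak: Hoang wins 24–3.
Chen vs Weber: Chen, 17–10.
Chen vs Novak: 2+5+2+8+1+2 = 20 for Chen, 7 for Novak — Chen by 20–7.
Weber–Novak: Weber 18–9.
Tanaka is beaten in every head-to-head and is the Condorcet loser.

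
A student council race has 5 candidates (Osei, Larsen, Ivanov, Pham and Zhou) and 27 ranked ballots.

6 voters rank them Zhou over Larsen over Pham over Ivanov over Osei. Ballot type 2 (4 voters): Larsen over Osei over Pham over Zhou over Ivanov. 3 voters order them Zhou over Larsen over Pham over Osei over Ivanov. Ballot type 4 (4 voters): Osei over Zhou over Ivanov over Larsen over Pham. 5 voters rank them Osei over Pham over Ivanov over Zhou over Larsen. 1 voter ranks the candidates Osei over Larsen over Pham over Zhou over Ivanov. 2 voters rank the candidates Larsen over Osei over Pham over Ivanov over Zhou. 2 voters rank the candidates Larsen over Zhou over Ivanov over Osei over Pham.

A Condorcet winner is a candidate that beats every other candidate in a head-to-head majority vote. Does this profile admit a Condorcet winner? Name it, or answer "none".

none

Head-to-head results (27 voters):
Osei vs Larsen: Larsen wins 17–10.
Osei–Ivanov: Osei 19–8.
Osei–Pham: Osei 18–9.
Osei vs Zhou: Osei, 16–11.
Larsen vs Ivanov: Larsen wins 18–9.
Larsen–Pham: Larsen 22–5.
Larsen–Zhou: Zhou 18–9.
Ivanov vs Pham: Pham, 21–6.
Ivanov–Zhou: Zhou 20–7.
Pham–Zhou: Zhou 15–12.
Each candidate drops at least one matchup (Osei loses to Larsen; Larsen loses to Zhou; Ivanov loses to Osei; Pham loses to Osei; Zhou loses to Osei); the cycle Osei → Zhou → Larsen → Osei rules out a Condorcet winner.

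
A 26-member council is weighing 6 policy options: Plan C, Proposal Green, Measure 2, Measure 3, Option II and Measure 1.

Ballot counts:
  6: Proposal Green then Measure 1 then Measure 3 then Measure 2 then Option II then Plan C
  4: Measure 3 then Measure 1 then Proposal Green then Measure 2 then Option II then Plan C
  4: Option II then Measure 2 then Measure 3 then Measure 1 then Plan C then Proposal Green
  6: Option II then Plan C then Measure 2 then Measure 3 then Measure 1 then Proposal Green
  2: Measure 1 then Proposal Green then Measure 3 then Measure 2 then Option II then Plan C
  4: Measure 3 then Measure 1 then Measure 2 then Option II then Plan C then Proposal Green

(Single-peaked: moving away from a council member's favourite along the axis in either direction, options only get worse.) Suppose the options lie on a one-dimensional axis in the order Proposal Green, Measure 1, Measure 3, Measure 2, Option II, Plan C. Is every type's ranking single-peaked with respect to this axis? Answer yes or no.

Axis positions: Proposal Green=1, Measure 1=2, Measure 3=3, Measure 2=4, Option II=5, Plan C=6.
Type 1 (peak Proposal Green at position 1): ranking walks positions 1-2-3-4-5-6, expanding outward from the peak — single-peaked.
Type 2 (peak Measure 3 at position 3): ranking walks positions 3-2-1-4-5-6, expanding outward from the peak — single-peaked.
Type 3 (peak Option II at position 5): ranking walks positions 5-4-3-2-6-1, expanding outward from the peak — single-peaked.
Type 4 (peak Option II at position 5): ranking walks positions 5-6-4-3-2-1, expanding outward from the peak — single-peaked.
Type 5 (peak Measure 1 at position 2): ranking walks positions 2-1-3-4-5-6, expanding outward from the peak — single-peaked.
Type 6 (peak Measure 3 at position 3): ranking walks positions 3-2-4-5-6-1, expanding outward from the peak — single-peaked.
Every ranking is single-peaked on this axis.

yes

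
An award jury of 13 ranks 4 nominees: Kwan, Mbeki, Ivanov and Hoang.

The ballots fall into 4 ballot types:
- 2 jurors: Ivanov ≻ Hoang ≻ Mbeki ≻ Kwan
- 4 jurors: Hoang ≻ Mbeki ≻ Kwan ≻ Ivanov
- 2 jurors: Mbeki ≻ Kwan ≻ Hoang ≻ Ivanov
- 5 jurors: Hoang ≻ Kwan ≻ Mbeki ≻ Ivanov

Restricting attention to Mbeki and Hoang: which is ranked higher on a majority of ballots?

Ballots ranking Mbeki above Hoang: 2.
Ballots ranking Hoang above Mbeki: 13 − 2 = 11.
Hoang wins the head-to-head 11–2.

Hoang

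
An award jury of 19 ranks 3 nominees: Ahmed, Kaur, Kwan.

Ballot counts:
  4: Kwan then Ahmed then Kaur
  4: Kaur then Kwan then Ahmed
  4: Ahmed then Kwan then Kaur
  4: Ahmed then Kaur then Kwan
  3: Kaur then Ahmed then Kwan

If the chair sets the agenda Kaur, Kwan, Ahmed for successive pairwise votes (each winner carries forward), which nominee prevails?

Round 1: Kaur vs Kwan — 11–8, Kaur advances.
Round 2: Kaur vs Ahmed — 7–12, Ahmed advances.
The agenda winner is Ahmed.

Ahmed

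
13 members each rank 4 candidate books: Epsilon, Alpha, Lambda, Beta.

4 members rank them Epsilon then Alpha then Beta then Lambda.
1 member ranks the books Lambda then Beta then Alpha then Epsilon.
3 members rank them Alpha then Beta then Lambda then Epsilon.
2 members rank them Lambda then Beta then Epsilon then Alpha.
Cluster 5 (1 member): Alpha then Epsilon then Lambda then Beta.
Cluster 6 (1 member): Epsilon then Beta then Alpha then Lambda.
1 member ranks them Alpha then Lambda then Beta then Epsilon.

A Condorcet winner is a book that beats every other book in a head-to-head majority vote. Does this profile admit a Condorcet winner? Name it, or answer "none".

Head-to-head results (13 members):
Epsilon vs Alpha: Epsilon wins 7–6.
Epsilon–Lambda: Lambda 7–6.
Epsilon–Beta: Beta 7–6.
Alpha–Lambda: Alpha 10–3.
Alpha vs Beta: Alpha, 9–4.
Lambda vs Beta: Beta, 8–5.
Each book drops at least one matchup (Epsilon loses to Lambda; Alpha loses to Epsilon; Lambda loses to Alpha; Beta loses to Alpha); the cycle Epsilon → Alpha → Lambda → Epsilon rules out a Condorcet winner.

none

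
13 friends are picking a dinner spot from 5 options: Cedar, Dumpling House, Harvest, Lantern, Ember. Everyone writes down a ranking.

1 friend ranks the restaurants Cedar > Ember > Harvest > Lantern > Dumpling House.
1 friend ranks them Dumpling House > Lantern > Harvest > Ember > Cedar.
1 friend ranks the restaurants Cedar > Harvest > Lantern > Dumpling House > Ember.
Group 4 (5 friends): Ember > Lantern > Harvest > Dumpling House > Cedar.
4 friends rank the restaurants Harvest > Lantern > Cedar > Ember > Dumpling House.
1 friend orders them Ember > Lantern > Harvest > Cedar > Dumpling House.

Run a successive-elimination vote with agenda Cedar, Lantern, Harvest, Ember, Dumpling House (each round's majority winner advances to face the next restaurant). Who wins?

Ember

Round 1: Cedar vs Lantern — 2–11, Lantern advances.
Round 2: Lantern vs Harvest — 7–6, Lantern advances.
Round 3: Lantern vs Ember — 6–7, Ember advances.
Round 4: Ember vs Dumpling House — 11–2, Ember advances.
The agenda winner is Ember.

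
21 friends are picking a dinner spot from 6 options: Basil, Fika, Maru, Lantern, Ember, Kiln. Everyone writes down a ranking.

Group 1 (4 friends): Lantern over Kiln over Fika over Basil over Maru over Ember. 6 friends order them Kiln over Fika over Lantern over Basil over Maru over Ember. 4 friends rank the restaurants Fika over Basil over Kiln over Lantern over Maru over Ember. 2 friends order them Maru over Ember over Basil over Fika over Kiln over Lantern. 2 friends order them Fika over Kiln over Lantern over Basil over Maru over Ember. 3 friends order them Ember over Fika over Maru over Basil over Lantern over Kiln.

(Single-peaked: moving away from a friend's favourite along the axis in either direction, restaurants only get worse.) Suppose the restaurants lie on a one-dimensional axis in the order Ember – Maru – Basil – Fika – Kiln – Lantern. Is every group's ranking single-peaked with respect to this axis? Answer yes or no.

no

Axis positions: Ember=1, Maru=2, Basil=3, Fika=4, Kiln=5, Lantern=6.
Group 1 (peak Lantern at position 6): ranking walks positions 6-5-4-3-2-1, expanding outward from the peak — single-peaked.
Group 2 (peak Kiln at position 5): ranking walks positions 5-4-6-3-2-1, expanding outward from the peak — single-peaked.
Group 3 (peak Fika at position 4): ranking walks positions 4-3-5-6-2-1, expanding outward from the peak — single-peaked.
Group 4 (peak Maru at position 2): ranking walks positions 2-1-3-4-5-6, expanding outward from the peak — single-peaked.
Group 5 (peak Fika at position 4): ranking walks positions 4-5-6-3-2-1, expanding outward from the peak — single-peaked.
Group 6: ranking walks positions 1-4-2-3-6-5; Fika is ranked above Maru even though Maru lies between Fika and the peak Ember on the axis — preferences dip and rise again. Not single-peaked.
Group 6 violates single-peakedness, so the profile is not single-peaked on this axis.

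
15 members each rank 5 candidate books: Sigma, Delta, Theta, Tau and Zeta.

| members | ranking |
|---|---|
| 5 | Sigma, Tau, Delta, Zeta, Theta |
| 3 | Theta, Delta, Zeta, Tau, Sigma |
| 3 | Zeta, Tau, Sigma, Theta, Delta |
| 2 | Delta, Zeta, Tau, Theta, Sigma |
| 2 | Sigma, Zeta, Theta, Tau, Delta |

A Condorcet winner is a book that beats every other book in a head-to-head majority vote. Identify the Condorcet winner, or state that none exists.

none

Head-to-head results (15 members):
Sigma vs Delta: Sigma preferred on 5+3+2 = 10 ballots; Sigma wins 10–5.
Sigma vs Theta: 10 to 5, Sigma.
Sigma vs Tau: Sigma is ranked higher on 5+2 = 7 ballots, Tau on 8. Tau wins 8–7.
Sigma vs Zeta: 7 to 8, Zeta.
Delta vs Theta: Delta preferred on 5+2 = 7 ballots; Theta wins 8–7.
Delta vs Tau: Delta preferred on 3+2 = 5 ballots; Tau wins 10–5.
Delta vs Zeta: Delta is ranked higher on 5+3+2 = 10 ballots, Zeta on 5. Delta wins 10–5.
Theta vs Tau: Theta is ranked higher on 3+2 = 5 ballots, Tau on 10. Tau wins 10–5.
Theta vs Zeta: 3 to 12, Zeta.
Tau vs Zeta: Tau is ranked higher on 5 ballots, Zeta on 10. Zeta wins 10–5.
Every book loses at least once (Sigma loses to Tau; Delta loses to Sigma; Theta loses to Sigma; Tau loses to Zeta; Zeta loses to Delta). The majority relation contains the cycle Sigma > Delta > Zeta > Sigma, so there is no Condorcet winner.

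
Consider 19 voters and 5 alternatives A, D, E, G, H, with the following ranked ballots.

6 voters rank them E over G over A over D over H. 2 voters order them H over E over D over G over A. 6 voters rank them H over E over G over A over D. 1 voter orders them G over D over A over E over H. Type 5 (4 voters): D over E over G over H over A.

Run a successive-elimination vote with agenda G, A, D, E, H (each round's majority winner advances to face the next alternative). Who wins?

Round 1: G vs A — 19–0, G advances.
Round 2: G vs D — 13–6, G advances.
Round 3: G vs E — 1–18, E advances.
Round 4: E vs H — 11–8, E advances.
E survives the agenda.

E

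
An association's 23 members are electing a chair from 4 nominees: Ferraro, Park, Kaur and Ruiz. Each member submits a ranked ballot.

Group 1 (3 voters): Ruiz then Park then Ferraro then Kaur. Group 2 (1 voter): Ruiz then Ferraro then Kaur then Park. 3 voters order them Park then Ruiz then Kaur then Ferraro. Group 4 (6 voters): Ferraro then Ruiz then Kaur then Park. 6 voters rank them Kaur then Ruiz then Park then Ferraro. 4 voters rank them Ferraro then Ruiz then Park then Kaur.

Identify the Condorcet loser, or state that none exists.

Head-to-head results (23 voters):
Ferraro vs Park: Ferraro is ranked higher on 1+6+4 = 11 ballots, Park on 12. Park wins 12–11.
Ferraro vs Kaur: Ferraro, 14–9.
Ferraro vs Ruiz: 6+4 = 10 for Ferraro, 13 for Ruiz — Ruiz by 13–10.
Park–Kaur: Kaur 13–10.
Park vs Ruiz: Ruiz, 20–3.
Kaur–Ruiz: Ruiz 17–6.
No candidate is winless: Ferraro beats Kaur; Park beats Ferraro; Kaur beats Park; Ruiz beats Ferraro. There is no Condorcet loser.

none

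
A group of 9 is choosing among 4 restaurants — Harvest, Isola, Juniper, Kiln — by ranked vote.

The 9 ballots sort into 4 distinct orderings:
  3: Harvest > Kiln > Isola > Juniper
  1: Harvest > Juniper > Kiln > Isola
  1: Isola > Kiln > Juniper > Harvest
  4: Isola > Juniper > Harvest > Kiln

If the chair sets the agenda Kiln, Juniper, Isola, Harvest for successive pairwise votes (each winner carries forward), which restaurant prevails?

Round 1: Kiln vs Juniper — 4–5, Juniper advances.
Round 2: Juniper vs Isola — 1–8, Isola advances.
Round 3: Isola vs Harvest — 5–4, Isola advances.
Isola survives the agenda.

Isola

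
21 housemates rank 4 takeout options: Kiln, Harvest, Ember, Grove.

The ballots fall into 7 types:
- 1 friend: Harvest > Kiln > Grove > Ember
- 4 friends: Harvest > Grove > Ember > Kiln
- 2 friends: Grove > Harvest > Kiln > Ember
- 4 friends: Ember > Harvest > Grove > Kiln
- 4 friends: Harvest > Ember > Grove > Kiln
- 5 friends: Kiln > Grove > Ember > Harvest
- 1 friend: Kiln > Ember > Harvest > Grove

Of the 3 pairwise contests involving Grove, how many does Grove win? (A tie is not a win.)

Grove against each rival (21 friends):
Grove vs Kiln: Grove is ranked higher on 4+2+4+4 = 14 ballots, Kiln on 7. Grove wins 14–7.
Grove vs Harvest: Harvest wins 14–7.
Grove vs Ember: 1+4+2+5 = 12 for Grove, 9 for Ember — Grove by 12–9.
Grove beats Kiln, Ember; loses to Harvest — 2 pairwise wins.

2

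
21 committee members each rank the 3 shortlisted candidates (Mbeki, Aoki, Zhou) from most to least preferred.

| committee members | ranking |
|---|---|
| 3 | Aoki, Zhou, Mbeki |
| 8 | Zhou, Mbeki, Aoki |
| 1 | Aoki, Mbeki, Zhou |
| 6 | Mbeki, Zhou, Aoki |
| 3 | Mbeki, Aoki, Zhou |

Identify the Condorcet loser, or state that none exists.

Head-to-head results (21 committee members):
Mbeki vs Aoki: Mbeki preferred on 8+6+3 = 17 ballots; Mbeki wins 17–4.
Mbeki vs Zhou: Zhou, 11–10.
Aoki vs Zhou: Zhou, 14–7.
Only Aoki has no wins; Aoki is the Condorcet loser.

Aoki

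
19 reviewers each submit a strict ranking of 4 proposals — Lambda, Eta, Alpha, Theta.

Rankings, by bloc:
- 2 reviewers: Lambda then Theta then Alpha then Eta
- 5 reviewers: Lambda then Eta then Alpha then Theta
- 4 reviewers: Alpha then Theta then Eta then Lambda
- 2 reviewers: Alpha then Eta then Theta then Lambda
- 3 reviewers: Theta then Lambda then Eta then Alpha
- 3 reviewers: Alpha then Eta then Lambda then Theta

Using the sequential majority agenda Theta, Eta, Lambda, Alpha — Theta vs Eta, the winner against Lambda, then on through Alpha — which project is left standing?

Round 1: Theta vs Eta — 9–10, Eta advances.
Round 2: Eta vs Lambda — 9–10, Lambda advances.
Round 3: Lambda vs Alpha — 10–9, Lambda advances.
The agenda winner is Lambda.

Lambda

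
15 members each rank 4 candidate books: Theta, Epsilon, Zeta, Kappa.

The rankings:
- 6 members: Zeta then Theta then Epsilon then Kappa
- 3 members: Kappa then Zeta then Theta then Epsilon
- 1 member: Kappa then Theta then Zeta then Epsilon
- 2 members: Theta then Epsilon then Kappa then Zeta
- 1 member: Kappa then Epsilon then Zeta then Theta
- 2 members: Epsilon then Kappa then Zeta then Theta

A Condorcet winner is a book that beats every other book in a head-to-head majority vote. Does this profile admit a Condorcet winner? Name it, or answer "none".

Pairwise majorities:
Theta vs Epsilon: 6+3+1+2 = 12 for Theta, 3 for Epsilon — Theta by 12–3.
Theta vs Zeta: 1+2 = 3 for Theta, 12 for Zeta — Zeta by 12–3.
Theta vs Kappa: 8 to 7, Theta.
Epsilon vs Zeta: 5 to 10, Zeta.
Epsilon vs Kappa: Epsilon is ranked higher on 6+2+2 = 10 ballots, Kappa on 5. Epsilon wins 10–5.
Zeta vs Kappa: Zeta preferred on 6 ballots; Kappa wins 9–6.
No book is unbeaten: Theta loses to Zeta; Epsilon loses to Theta; Zeta loses to Kappa; Kappa loses to Theta. In particular Theta → Kappa → Zeta → Theta is a majority cycle — no Condorcet winner exists.

none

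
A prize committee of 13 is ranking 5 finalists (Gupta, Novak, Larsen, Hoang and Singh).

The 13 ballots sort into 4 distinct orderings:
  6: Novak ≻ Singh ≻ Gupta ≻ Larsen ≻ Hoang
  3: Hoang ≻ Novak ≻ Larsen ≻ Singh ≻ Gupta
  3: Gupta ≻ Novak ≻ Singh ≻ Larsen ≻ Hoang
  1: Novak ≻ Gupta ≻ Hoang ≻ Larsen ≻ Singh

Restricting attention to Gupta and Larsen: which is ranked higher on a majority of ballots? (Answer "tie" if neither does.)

Ballots ranking Gupta above Larsen: 6 + 3 + 1 = 10.
Ballots ranking Larsen above Gupta: 13 − 10 = 3.
Gupta wins the head-to-head 10–3.

Gupta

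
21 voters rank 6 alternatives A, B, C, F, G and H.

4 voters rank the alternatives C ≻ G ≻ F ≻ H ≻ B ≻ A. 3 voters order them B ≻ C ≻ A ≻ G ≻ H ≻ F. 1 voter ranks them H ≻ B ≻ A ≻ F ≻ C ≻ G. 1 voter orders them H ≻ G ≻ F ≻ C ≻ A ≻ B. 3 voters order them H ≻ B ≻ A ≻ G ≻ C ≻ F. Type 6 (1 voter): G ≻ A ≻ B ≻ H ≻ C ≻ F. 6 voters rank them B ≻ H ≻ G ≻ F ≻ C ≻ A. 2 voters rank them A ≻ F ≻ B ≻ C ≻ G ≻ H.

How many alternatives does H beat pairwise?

4

H against each rival (21 voters):
H vs A: 15 to 6, H.
H vs B: B, 12–9.
H vs C: H, 12–9.
H–F: H 15–6.
H vs G: 11 to 10, H.
H beats A, C, F, G; loses to B — 4 pairwise wins.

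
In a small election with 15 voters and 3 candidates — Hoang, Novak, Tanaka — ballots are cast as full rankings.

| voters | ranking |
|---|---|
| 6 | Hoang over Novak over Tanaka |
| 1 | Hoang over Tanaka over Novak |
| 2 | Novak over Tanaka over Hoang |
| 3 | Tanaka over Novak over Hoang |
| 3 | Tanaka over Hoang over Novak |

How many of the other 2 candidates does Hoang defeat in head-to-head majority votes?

1

Hoang against each rival (15 voters):
Hoang–Novak: Hoang 10–5.
Hoang vs Tanaka: Hoang is ranked higher on 6+1 = 7 ballots, Tanaka on 8. Tanaka wins 8–7.
Hoang beats Novak; loses to Tanaka — 1 pairwise win.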